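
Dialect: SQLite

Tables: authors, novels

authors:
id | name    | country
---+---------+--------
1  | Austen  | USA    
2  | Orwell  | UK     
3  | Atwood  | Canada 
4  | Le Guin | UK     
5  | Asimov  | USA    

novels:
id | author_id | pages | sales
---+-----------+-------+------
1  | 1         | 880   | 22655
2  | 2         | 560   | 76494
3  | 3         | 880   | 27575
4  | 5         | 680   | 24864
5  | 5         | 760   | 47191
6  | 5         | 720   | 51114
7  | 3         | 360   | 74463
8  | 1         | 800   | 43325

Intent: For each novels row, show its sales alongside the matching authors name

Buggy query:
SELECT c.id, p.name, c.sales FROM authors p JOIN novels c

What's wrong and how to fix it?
Bug: Missing join condition: each novels row is matched to all authors rows instead of just its own

Fix: Specify the join condition linking the foreign key to the parent id

Corrected query:
SELECT c.id, p.name, c.sales FROM authors p JOIN novels c ON c.author_id = p.id

Result:
id | name   | sales
---+--------+------
1  | Austen | 22655
2  | Orwell | 76494
3  | Atwood | 27575
4  | Asimov | 24864
5  | Asimov | 47191
6  | Asimov | 51114
7  | Atwood | 74463
8  | Austen | 43325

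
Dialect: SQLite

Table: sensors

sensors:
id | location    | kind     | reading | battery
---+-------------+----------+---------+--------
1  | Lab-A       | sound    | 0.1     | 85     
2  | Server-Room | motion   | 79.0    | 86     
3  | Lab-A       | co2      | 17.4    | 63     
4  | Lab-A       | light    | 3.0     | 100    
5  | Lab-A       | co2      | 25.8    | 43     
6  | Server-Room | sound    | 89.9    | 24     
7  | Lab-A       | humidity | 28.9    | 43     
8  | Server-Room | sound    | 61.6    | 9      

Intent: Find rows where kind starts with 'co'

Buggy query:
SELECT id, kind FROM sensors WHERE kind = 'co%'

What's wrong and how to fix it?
Bug: Wildcards only work with LIKE; '=' treats '%' as a literal character

Fix: Use LIKE for wildcard pattern matching

Corrected query:
SELECT id, kind FROM sensors WHERE kind LIKE 'co%'

Result:
id | kind
---+-----
3  | co2 
5  | co2 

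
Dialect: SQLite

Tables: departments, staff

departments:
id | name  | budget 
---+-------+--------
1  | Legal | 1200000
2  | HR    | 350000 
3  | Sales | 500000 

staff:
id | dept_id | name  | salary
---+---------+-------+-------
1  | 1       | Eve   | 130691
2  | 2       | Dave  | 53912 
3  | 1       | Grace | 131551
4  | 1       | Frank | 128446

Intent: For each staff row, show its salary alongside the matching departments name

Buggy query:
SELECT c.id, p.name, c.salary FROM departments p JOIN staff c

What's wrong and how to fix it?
Bug: JOIN with no ON clause produces a cartesian product; every staff row pairs with every departments row

Fix: Specify the join condition linking the foreign key to the parent id

Corrected query:
SELECT c.id, p.name, c.salary FROM departments p JOIN staff c ON c.dept_id = p.id

Result:
id | name  | salary
---+-------+-------
1  | Legal | 130691
2  | HR    | 53912 
3  | Legal | 131551
4  | Legal | 128446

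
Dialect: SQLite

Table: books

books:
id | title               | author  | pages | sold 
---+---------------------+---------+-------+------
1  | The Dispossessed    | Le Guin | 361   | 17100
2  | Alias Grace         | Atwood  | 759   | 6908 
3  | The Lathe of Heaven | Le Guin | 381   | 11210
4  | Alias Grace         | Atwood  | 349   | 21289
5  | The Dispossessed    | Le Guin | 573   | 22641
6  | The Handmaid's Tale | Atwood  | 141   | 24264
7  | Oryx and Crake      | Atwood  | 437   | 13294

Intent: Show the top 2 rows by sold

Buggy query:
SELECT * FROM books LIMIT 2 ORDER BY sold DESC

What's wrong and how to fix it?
Bug: LIMIT must come after ORDER BY

Fix: Swap the clauses: ORDER BY first, then LIMIT

Corrected query:
SELECT * FROM books ORDER BY sold DESC LIMIT 2

Result:
id | title               | author  | pages | sold 
---+---------------------+---------+-------+------
6  | The Handmaid's Tale | Atwood  | 141   | 24264
5  | The Dispossessed    | Le Guin | 573   | 22641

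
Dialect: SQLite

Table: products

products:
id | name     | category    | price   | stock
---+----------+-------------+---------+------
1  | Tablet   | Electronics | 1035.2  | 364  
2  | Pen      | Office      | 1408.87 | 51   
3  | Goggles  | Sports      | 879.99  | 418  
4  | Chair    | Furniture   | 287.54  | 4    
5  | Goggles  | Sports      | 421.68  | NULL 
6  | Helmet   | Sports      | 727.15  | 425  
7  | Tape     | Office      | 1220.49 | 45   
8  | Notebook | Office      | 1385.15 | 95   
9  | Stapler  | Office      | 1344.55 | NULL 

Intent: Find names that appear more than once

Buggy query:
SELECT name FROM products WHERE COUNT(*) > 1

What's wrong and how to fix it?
Bug: WHERE can't reference COUNT(*); aggregates are computed after WHERE

Fix: Group first, then use HAVING for the count condition

Corrected query:
SELECT name FROM products GROUP BY name HAVING COUNT(*) > 1

Result:
name   
-------
Goggles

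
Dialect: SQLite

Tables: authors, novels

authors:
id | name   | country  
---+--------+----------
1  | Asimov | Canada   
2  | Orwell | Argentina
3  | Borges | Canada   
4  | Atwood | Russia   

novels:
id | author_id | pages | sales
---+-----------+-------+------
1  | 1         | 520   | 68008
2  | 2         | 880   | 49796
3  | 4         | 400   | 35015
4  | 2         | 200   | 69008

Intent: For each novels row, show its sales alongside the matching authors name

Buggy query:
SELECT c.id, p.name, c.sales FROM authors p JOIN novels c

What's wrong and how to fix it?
Bug: JOIN with no ON clause produces a cartesian product; every novels row pairs with every authors row

Fix: Specify the join condition linking the foreign key to the parent id

Corrected query:
SELECT c.id, p.name, c.sales FROM authors p JOIN novels c ON c.author_id = p.id

Result:
id | name   | sales
---+--------+------
1  | Asimov | 68008
2  | Orwell | 49796
3  | Atwood | 35015
4  | Orwell | 69008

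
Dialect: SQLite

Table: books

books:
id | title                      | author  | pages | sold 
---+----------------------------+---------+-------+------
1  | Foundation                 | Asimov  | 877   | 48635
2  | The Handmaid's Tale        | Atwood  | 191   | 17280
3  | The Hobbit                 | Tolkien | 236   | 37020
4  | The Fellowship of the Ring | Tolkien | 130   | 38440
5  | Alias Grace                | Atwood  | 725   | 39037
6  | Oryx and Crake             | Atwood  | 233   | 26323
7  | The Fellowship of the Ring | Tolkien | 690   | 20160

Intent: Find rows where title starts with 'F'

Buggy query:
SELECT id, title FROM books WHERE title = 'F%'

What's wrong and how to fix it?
Bug: Wildcards only work with LIKE; '=' treats '%' as a literal character

Fix: Use LIKE for wildcard pattern matching

Corrected query:
SELECT id, title FROM books WHERE title LIKE 'F%'

Result:
id | title     
---+-----------
1  | Foundation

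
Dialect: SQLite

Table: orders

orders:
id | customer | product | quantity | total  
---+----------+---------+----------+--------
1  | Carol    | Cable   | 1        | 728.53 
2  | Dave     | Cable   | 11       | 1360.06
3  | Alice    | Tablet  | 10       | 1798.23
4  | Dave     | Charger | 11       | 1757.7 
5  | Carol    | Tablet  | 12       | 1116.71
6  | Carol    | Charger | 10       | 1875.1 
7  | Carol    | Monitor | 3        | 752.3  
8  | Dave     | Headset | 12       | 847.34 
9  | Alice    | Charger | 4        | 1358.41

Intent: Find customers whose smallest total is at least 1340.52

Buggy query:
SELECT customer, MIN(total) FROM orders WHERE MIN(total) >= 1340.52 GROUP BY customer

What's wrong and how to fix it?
Bug: MIN() in WHERE is a misuse of aggregate

Fix: Use HAVING for the per-group MIN condition

Corrected query:
SELECT customer, MIN(total) FROM orders GROUP BY customer HAVING MIN(total) >= 1340.52

Result:
customer | MIN(total)
---------+-----------
Alice    | 1358.41   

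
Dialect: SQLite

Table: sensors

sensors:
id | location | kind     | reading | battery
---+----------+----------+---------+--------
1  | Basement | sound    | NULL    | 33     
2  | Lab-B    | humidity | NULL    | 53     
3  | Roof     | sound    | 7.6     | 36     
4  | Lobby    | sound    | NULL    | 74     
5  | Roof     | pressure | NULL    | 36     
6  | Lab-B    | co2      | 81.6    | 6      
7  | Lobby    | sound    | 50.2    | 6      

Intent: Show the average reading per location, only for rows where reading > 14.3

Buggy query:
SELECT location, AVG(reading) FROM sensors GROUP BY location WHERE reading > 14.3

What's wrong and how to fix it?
Bug: Row-level WHERE must come before GROUP BY in the clause order

Fix: Place WHERE between FROM and GROUP BY

Corrected query:
SELECT location, AVG(reading) FROM sensors WHERE reading > 14.3 GROUP BY location

Result:
location | AVG(reading)
---------+-------------
Lab-B    | 81.6        
Lobby    | 50.2        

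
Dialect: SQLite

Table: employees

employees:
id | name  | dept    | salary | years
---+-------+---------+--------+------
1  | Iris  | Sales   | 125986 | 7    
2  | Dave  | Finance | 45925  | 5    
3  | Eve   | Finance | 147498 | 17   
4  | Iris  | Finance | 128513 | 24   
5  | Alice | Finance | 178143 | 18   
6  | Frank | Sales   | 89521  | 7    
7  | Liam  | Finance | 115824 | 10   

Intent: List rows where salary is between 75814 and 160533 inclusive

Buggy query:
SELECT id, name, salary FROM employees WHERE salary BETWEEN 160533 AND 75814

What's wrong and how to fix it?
Bug: BETWEEN expects the lower bound first; with 160533 AND 75814 the range is empty

Fix: Swap the bounds so the smaller value comes first

Corrected query:
SELECT id, name, salary FROM employees WHERE salary BETWEEN 75814 AND 160533

Result:
id | name  | salary
---+-------+-------
1  | Iris  | 125986
3  | Eve   | 147498
4  | Iris  | 128513
6  | Frank | 89521 
7  | Liam  | 115824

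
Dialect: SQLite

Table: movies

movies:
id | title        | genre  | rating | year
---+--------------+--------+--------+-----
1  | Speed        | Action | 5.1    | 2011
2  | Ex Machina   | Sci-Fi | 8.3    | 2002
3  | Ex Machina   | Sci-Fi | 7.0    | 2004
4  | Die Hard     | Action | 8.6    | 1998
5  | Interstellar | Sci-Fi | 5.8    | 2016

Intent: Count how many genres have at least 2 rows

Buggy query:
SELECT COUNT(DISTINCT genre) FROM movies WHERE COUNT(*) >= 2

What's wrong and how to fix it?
Bug: WHERE filters individual rows, not groups, so a group-level COUNT is invalid there

Fix: Group first with HAVING COUNT(*) >= 2, then COUNT the resulting groups

Corrected query:
SELECT COUNT(*) FROM (SELECT genre FROM movies GROUP BY genre HAVING COUNT(*) >= 2)

Result:
COUNT(*)
--------
2       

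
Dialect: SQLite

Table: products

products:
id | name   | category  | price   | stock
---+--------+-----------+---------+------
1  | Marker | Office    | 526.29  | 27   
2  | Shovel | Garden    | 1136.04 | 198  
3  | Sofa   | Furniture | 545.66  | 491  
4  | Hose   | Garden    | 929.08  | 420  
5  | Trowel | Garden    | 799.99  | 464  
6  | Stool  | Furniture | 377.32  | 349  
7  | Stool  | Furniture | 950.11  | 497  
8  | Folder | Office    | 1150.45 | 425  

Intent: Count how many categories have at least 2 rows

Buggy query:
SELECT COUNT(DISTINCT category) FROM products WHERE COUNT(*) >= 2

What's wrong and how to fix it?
Bug: WHERE filters individual rows, not groups, so a group-level COUNT is invalid there

Fix: Group first with HAVING COUNT(*) >= 2, then COUNT the resulting groups

Corrected query:
SELECT COUNT(*) FROM (SELECT category FROM products GROUP BY category HAVING COUNT(*) >= 2)

Result:
COUNT(*)
--------
3       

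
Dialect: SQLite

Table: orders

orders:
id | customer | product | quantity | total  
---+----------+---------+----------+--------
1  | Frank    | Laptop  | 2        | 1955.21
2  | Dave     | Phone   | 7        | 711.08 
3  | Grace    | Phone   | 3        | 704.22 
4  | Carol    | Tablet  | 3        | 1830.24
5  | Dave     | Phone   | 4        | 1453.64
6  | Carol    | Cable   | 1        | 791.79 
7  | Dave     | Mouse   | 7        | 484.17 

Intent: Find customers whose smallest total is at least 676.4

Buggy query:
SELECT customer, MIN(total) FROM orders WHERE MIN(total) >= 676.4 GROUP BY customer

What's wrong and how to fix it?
Bug: Aggregates like MIN are computed per group after WHERE runs

Fix: Replace WHERE with HAVING after the GROUP BY

Corrected query:
SELECT customer, MIN(total) FROM orders GROUP BY customer HAVING MIN(total) >= 676.4

Result:
customer | MIN(total)
---------+-----------
Carol    | 791.79    
Frank    | 1955.21   
Grace    | 704.22    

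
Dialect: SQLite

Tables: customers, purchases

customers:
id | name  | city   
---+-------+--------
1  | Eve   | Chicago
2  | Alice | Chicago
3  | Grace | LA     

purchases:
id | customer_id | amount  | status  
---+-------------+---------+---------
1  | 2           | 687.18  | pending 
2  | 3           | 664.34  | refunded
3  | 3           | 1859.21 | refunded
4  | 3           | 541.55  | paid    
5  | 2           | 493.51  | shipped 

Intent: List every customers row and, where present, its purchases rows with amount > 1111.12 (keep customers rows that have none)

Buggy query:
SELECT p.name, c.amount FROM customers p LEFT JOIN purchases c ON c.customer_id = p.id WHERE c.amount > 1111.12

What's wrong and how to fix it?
Bug: Filtering c.amount in WHERE discards the NULL rows produced by LEFT JOIN, turning it into an inner join

Fix: Move the right-table condition into the ON clause so unmatched parents are kept

Corrected query:
SELECT p.name, c.amount FROM customers p LEFT JOIN purchases c ON c.customer_id = p.id AND c.amount > 1111.12

Result:
name  | amount 
------+--------
Eve   | NULL   
Alice | NULL   
Grace | 1859.21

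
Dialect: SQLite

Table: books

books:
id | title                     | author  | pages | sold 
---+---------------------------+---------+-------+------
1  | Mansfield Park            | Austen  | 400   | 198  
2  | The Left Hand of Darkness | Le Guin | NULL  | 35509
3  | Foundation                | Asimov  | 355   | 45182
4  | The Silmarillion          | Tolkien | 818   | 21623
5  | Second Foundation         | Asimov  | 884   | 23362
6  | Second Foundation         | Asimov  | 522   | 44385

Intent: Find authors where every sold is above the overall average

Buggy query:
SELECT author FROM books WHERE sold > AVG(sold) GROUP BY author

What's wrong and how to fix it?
Bug: WHERE evaluates per row before aggregation, so AVG() is unavailable

Fix: Compute the overall average in a scalar subquery and compare each group's MIN against it in HAVING

Corrected query:
SELECT author FROM books GROUP BY author HAVING MIN(sold) > (SELECT AVG(sold) FROM books)

Result:
author 
-------
Le Guin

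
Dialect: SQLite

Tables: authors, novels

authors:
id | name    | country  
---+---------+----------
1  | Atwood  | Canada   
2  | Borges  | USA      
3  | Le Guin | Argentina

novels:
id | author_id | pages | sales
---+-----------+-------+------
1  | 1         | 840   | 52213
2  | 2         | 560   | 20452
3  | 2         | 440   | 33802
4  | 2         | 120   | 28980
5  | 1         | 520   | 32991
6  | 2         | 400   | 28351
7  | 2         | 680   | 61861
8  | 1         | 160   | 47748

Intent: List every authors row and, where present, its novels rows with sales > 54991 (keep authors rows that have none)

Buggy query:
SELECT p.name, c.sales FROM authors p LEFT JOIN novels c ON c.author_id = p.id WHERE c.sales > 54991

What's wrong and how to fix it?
Bug: Filtering c.sales in WHERE discards the NULL rows produced by LEFT JOIN, turning it into an inner join

Fix: Move the right-table condition into the ON clause so unmatched parents are kept

Corrected query:
SELECT p.name, c.sales FROM authors p LEFT JOIN novels c ON c.author_id = p.id AND c.sales > 54991

Result:
name    | sales
--------+------
Atwood  | NULL 
Borges  | 61861
Le Guin | NULL 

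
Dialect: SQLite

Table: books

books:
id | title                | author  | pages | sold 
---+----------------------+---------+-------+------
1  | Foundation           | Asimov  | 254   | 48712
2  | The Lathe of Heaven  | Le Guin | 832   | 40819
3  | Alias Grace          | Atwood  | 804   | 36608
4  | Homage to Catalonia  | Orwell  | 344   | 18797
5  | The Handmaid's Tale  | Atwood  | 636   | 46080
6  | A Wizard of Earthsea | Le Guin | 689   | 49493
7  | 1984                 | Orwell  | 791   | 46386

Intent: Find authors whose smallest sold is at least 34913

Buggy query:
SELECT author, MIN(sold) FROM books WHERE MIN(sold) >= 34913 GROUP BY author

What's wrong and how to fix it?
Bug: MIN() in WHERE is a misuse of aggregate

Fix: Replace WHERE with HAVING after the GROUP BY

Corrected query:
SELECT author, MIN(sold) FROM books GROUP BY author HAVING MIN(sold) >= 34913

Result:
author  | MIN(sold)
--------+----------
Asimov  | 48712    
Atwood  | 36608    
Le Guin | 40819    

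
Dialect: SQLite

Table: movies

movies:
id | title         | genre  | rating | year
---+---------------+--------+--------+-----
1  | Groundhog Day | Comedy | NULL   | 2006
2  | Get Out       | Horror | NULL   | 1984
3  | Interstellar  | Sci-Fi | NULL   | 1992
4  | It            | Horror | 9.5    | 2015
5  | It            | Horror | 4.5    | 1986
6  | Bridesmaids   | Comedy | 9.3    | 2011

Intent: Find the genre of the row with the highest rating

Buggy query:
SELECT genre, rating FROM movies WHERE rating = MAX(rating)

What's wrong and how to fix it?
Bug: MAX(rating) is an aggregate and cannot be used directly in WHERE

Fix: Use a subquery: WHERE rating = (SELECT MAX(rating) FROM movies)

Corrected query:
SELECT genre, rating FROM movies WHERE rating = (SELECT MAX(rating) FROM movies)

Result:
genre  | rating
-------+-------
Horror | 9.5   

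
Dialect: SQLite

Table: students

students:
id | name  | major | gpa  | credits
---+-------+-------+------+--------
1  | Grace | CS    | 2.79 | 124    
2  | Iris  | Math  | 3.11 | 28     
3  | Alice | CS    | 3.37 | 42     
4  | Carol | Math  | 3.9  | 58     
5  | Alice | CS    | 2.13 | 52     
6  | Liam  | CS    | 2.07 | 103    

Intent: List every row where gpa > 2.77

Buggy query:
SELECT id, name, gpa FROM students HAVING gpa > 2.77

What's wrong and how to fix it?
Bug: HAVING filters the output of aggregation, but this query has no GROUP BY and no aggregate functions, so SQLite rejects it (HAVING clause on a non-aggregate query); the condition here is per row

Fix: Use WHERE for row-level filtering

Corrected query:
SELECT id, name, gpa FROM students WHERE gpa > 2.77

Result:
id | name  | gpa 
---+-------+-----
1  | Grace | 2.79
2  | Iris  | 3.11
3  | Alice | 3.37
4  | Carol | 3.9 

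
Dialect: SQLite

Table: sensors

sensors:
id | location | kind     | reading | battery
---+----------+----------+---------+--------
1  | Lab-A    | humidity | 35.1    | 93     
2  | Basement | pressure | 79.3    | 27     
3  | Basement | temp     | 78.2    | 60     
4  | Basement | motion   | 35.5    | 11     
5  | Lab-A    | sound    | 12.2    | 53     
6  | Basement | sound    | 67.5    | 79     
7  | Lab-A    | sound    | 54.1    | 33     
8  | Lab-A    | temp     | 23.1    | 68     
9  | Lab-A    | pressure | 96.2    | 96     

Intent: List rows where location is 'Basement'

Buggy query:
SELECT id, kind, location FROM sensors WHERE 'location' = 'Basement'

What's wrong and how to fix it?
Bug: Single quotes denote string literals in SQL; the column name is being compared as a constant string

Fix: Reference the column as location without single quotes

Corrected query:
SELECT id, kind, location FROM sensors WHERE location = 'Basement'

Result:
id | kind     | location
---+----------+---------
2  | pressure | Basement
3  | temp     | Basement
4  | motion   | Basement
6  | sound    | Basement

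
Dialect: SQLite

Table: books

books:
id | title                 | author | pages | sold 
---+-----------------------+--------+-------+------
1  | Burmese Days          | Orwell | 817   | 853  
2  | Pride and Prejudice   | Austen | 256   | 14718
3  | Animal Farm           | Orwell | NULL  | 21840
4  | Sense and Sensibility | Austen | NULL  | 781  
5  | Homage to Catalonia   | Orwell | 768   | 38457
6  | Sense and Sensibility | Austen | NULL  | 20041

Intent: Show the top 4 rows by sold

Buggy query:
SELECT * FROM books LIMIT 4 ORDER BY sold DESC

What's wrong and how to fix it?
Bug: LIMIT must come after ORDER BY

Fix: Sort with ORDER BY, then apply LIMIT

Corrected query:
SELECT * FROM books ORDER BY sold DESC LIMIT 4

Result:
id | title                 | author | pages | sold 
---+-----------------------+--------+-------+------
5  | Homage to Catalonia   | Orwell | 768   | 38457
3  | Animal Farm           | Orwell | NULL  | 21840
6  | Sense and Sensibility | Austen | NULL  | 20041
2  | Pride and Prejudice   | Austen | 256   | 14718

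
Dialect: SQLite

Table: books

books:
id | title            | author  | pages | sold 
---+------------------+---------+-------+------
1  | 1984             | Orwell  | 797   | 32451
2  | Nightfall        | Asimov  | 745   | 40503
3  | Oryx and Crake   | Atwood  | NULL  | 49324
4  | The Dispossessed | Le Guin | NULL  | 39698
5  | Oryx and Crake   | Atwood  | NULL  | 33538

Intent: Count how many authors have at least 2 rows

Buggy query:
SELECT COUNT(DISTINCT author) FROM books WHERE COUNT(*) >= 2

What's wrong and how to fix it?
Bug: COUNT(*) cannot appear in WHERE; the per-group count doesn't exist yet

Fix: Use a subquery that GROUPs and filters with HAVING, then count its rows

Corrected query:
SELECT COUNT(*) FROM (SELECT author FROM books GROUP BY author HAVING COUNT(*) >= 2)

Result:
COUNT(*)
--------
1       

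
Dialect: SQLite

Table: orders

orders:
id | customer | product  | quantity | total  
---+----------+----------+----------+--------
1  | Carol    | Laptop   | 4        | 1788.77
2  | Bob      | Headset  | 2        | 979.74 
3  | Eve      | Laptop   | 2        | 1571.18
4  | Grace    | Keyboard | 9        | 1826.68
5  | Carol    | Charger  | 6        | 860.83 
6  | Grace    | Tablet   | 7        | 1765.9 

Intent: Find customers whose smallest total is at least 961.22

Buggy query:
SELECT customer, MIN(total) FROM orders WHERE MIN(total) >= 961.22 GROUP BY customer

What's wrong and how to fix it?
Bug: Aggregates like MIN are computed per group after WHERE runs

Fix: Replace WHERE with HAVING after the GROUP BY

Corrected query:
SELECT customer, MIN(total) FROM orders GROUP BY customer HAVING MIN(total) >= 961.22

Result:
customer | MIN(total)
---------+-----------
Bob      | 979.74    
Eve      | 1571.18   
Grace    | 1765.9    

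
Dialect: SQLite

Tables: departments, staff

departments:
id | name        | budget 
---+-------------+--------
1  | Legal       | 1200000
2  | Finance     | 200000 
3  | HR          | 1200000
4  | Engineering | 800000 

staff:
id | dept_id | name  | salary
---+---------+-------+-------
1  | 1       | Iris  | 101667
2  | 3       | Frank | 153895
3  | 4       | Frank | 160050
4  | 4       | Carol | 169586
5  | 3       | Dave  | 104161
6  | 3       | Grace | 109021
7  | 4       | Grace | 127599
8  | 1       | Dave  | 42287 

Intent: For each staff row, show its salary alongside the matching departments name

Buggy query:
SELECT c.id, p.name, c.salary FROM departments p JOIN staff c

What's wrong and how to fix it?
Bug: Missing join condition: each staff row is matched to all departments rows instead of just its own

Fix: Specify the join condition linking the foreign key to the parent id

Corrected query:
SELECT c.id, p.name, c.salary FROM departments p JOIN staff c ON c.dept_id = p.id

Result:
id | name        | salary
---+-------------+-------
1  | Legal       | 101667
2  | HR          | 153895
3  | Engineering | 160050
4  | Engineering | 169586
5  | HR          | 104161
6  | HR          | 109021
7  | Engineering | 127599
8  | Legal       | 42287 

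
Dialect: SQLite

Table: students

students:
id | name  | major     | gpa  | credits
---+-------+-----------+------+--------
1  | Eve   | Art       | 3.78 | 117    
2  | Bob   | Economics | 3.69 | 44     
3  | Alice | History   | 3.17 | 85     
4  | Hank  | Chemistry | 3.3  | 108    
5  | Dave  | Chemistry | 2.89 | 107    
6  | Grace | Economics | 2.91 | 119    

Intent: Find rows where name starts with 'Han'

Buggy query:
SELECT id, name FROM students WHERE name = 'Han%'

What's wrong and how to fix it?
Bug: '=' compares the literal string including the % character; pattern matching needs LIKE

Fix: Replace '=' with LIKE so 'Han%' is treated as a pattern

Corrected query:
SELECT id, name FROM students WHERE name LIKE 'Han%'

Result:
id | name
---+-----
4  | Hank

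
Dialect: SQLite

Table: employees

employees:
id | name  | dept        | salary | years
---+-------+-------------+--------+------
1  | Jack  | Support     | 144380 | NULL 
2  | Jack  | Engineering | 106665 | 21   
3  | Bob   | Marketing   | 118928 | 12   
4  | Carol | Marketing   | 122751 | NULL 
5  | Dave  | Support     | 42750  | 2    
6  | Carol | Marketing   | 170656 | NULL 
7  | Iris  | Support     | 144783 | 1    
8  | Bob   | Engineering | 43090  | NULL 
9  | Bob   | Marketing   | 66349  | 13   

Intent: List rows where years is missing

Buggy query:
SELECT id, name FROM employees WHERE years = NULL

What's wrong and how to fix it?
Bug: '= NULL' is always unknown in SQL three-valued logic, so no rows match

Fix: Replace '= NULL' with 'IS NULL'

Corrected query:
SELECT id, name FROM employees WHERE years IS NULL

Result:
id | name 
---+------
1  | Jack 
4  | Carol
6  | Carol
8  | Bob  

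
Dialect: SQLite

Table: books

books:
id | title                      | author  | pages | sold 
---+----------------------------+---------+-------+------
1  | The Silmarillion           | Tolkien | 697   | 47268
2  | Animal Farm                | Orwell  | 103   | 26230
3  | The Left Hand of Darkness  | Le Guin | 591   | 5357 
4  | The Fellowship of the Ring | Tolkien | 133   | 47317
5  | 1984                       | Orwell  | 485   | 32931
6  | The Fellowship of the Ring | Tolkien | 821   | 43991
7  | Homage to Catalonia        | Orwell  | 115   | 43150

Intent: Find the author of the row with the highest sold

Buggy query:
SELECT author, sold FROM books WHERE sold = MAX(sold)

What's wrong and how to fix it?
Bug: WHERE is evaluated per row; an aggregate over the whole table isn't defined there

Fix: Use a subquery: WHERE sold = (SELECT MAX(sold) FROM books)

Corrected query:
SELECT author, sold FROM books WHERE sold = (SELECT MAX(sold) FROM books)

Result:
author  | sold 
--------+------
Tolkien | 47317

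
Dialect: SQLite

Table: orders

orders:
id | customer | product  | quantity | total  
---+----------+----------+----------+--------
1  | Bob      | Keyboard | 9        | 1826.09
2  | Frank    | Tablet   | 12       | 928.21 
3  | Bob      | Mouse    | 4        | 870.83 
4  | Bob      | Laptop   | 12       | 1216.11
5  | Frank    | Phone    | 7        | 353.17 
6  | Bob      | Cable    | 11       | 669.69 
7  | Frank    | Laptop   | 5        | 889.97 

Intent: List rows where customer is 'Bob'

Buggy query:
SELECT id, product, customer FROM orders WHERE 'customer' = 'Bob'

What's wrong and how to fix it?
Bug: Single quotes denote string literals in SQL; the column name is being compared as a constant string

Fix: Reference the column as customer without single quotes

Corrected query:
SELECT id, product, customer FROM orders WHERE customer = 'Bob'

Result:
id | product  | customer
---+----------+---------
1  | Keyboard | Bob     
3  | Mouse    | Bob     
4  | Laptop   | Bob     
6  | Cable    | Bob     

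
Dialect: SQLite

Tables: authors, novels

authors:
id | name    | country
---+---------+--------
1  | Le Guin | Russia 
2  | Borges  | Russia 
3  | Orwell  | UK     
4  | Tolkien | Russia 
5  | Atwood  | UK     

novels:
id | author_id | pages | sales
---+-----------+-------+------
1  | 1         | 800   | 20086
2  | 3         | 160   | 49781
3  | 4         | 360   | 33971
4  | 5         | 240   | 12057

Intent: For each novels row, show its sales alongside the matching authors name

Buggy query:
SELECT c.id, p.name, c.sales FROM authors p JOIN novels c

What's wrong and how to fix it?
Bug: Missing join condition: each novels row is matched to all authors rows instead of just its own

Fix: Add ON c.author_id = p.id to the JOIN

Corrected query:
SELECT c.id, p.name, c.sales FROM authors p JOIN novels c ON c.author_id = p.id

Result:
id | name    | sales
---+---------+------
1  | Le Guin | 20086
2  | Orwell  | 49781
3  | Tolkien | 33971
4  | Atwood  | 12057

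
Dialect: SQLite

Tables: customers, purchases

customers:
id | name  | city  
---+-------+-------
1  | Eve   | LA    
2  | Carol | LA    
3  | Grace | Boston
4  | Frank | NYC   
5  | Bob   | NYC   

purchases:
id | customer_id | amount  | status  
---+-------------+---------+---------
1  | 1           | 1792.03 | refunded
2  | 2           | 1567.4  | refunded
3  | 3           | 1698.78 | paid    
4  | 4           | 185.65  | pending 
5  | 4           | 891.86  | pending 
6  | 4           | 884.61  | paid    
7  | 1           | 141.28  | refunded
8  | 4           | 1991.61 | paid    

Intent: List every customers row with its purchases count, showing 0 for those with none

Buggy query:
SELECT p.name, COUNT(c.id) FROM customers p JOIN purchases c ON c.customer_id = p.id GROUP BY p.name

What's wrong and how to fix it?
Bug: An inner join excludes parents with zero children

Fix: Switch to LEFT JOIN to retain unmatched parent rows

Corrected query:
SELECT p.name, COUNT(c.id) FROM customers p LEFT JOIN purchases c ON c.customer_id = p.id GROUP BY p.name

Result:
name  | COUNT(c.id)
------+------------
Bob   | 0          
Carol | 1          
Eve   | 2          
Frank | 4          
Grace | 1          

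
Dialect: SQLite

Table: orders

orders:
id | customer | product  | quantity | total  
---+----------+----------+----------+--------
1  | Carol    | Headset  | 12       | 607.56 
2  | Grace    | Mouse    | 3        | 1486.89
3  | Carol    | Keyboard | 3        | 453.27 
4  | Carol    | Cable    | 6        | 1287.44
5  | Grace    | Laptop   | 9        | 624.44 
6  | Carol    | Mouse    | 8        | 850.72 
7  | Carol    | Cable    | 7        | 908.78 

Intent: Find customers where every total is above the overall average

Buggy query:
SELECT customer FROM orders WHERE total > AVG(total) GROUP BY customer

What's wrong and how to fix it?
Bug: WHERE evaluates per row before aggregation, so AVG() is unavailable

Fix: Use a subquery for AVG and a HAVING MIN(...) filter so the condition holds for every row in the group

Corrected query:
SELECT customer FROM orders GROUP BY customer HAVING MIN(total) > (SELECT AVG(total) FROM orders)

Result:
(no rows)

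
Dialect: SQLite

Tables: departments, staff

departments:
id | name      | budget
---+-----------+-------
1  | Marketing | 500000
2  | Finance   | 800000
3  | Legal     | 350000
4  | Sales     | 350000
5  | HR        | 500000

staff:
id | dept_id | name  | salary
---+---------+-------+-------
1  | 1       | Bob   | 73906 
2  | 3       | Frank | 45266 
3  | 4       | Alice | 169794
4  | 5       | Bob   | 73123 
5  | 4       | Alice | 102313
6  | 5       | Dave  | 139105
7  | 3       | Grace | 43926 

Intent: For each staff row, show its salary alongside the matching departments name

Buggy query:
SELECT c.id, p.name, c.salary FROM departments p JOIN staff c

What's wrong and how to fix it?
Bug: Missing join condition: each staff row is matched to all departments rows instead of just its own

Fix: Specify the join condition linking the foreign key to the parent id

Corrected query:
SELECT c.id, p.name, c.salary FROM departments p JOIN staff c ON c.dept_id = p.id

Result:
id | name      | salary
---+-----------+-------
1  | Marketing | 73906 
2  | Legal     | 45266 
3  | Sales     | 169794
4  | HR        | 73123 
5  | Sales     | 102313
6  | HR        | 139105
7  | Legal     | 43926 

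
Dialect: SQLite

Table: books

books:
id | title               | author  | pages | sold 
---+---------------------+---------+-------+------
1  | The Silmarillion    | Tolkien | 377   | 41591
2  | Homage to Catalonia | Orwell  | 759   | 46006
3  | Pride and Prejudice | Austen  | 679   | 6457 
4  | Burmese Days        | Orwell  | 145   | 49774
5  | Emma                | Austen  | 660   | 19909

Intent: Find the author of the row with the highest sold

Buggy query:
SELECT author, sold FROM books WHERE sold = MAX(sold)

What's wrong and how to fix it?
Bug: WHERE is evaluated per row; an aggregate over the whole table isn't defined there

Fix: Use a subquery: WHERE sold = (SELECT MAX(sold) FROM books)

Corrected query:
SELECT author, sold FROM books WHERE sold = (SELECT MAX(sold) FROM books)

Result:
author | sold 
-------+------
Orwell | 49774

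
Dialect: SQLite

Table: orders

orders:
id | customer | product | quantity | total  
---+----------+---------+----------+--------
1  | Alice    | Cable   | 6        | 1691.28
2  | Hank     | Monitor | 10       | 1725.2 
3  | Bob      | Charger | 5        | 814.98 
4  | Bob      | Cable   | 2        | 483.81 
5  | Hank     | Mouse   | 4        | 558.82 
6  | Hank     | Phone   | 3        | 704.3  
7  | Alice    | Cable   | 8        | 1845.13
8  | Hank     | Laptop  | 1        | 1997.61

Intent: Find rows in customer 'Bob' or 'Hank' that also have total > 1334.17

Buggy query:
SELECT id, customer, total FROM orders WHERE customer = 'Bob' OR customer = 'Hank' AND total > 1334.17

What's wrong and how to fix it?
Bug: AND binds tighter than OR, so this parses as customer = 'Bob' OR (customer = 'Hank' AND total > 1334.17)

Fix: Add parentheses around the OR so the AND applies to both alternatives

Corrected query:
SELECT id, customer, total FROM orders WHERE (customer = 'Bob' OR customer = 'Hank') AND total > 1334.17

Result:
id | customer | total  
---+----------+--------
2  | Hank     | 1725.2 
8  | Hank     | 1997.61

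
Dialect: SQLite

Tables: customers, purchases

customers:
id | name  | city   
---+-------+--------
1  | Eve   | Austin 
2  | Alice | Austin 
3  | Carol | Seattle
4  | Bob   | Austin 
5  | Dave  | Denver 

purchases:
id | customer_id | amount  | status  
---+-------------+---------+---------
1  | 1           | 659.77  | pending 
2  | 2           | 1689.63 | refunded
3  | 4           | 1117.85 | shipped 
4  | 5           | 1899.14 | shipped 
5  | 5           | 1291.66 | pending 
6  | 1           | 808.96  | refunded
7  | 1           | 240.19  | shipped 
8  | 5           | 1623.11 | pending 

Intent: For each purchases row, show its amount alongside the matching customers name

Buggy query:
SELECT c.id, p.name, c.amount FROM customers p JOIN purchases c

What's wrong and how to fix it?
Bug: JOIN with no ON clause produces a cartesian product; every purchases row pairs with every customers row

Fix: Add ON c.customer_id = p.id to the JOIN

Corrected query:
SELECT c.id, p.name, c.amount FROM customers p JOIN purchases c ON c.customer_id = p.id

Result:
id | name  | amount 
---+-------+--------
1  | Eve   | 659.77 
2  | Alice | 1689.63
3  | Bob   | 1117.85
4  | Dave  | 1899.14
5  | Dave  | 1291.66
6  | Eve   | 808.96 
7  | Eve   | 240.19 
8  | Dave  | 1623.11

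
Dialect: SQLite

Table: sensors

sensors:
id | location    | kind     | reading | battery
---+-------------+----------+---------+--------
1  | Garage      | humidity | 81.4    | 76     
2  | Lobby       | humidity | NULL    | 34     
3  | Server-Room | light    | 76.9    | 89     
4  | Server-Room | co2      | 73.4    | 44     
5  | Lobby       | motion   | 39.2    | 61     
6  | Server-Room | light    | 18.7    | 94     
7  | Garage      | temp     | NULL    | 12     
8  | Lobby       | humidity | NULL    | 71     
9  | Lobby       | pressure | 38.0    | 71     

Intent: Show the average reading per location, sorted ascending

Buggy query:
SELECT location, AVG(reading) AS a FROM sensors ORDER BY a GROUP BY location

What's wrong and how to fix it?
Bug: ORDER BY appears before GROUP BY; SQL clause order requires GROUP BY first

Fix: Move ORDER BY to the end, after GROUP BY

Corrected query:
SELECT location, AVG(reading) AS a FROM sensors GROUP BY location ORDER BY a

Result:
location    | a        
------------+----------
Lobby       | 38.6     
Server-Room | 56.333333
Garage      | 81.4     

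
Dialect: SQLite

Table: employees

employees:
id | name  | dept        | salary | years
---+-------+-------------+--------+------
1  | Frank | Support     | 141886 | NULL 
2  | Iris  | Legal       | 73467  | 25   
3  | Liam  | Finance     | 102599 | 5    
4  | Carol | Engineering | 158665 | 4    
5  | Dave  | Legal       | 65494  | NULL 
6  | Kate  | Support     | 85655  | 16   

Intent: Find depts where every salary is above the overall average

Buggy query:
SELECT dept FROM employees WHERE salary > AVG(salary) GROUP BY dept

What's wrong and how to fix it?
Bug: AVG() is an aggregate; it can't sit directly in WHERE

Fix: Use a subquery for AVG and a HAVING MIN(...) filter so the condition holds for every row in the group

Corrected query:
SELECT dept FROM employees GROUP BY dept HAVING MIN(salary) > (SELECT AVG(salary) FROM employees)

Result:
dept       
-----------
Engineering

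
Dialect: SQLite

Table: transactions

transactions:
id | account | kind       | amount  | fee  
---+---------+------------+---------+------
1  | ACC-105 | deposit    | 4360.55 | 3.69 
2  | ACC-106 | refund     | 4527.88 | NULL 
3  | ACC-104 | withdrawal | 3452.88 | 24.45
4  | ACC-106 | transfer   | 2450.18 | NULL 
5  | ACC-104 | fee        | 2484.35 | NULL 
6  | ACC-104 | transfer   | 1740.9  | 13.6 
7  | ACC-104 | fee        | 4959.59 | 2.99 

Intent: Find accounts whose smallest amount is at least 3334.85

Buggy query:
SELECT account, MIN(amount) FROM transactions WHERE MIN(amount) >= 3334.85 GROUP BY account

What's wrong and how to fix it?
Bug: MIN() in WHERE is a misuse of aggregate

Fix: Replace WHERE with HAVING after the GROUP BY

Corrected query:
SELECT account, MIN(amount) FROM transactions GROUP BY account HAVING MIN(amount) >= 3334.85

Result:
account | MIN(amount)
--------+------------
ACC-105 | 4360.55    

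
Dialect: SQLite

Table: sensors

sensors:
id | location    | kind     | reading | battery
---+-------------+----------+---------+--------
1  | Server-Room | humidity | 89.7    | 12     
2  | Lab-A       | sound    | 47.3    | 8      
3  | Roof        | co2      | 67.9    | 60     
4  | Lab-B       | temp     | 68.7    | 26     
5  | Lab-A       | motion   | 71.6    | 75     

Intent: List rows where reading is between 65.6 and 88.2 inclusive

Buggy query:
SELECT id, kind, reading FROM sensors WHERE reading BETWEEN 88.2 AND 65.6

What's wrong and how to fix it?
Bug: BETWEEN expects the lower bound first; with 88.2 AND 65.6 the range is empty

Fix: Swap the bounds so the smaller value comes first

Corrected query:
SELECT id, kind, reading FROM sensors WHERE reading BETWEEN 65.6 AND 88.2

Result:
id | kind   | reading
---+--------+--------
3  | co2    | 67.9   
4  | temp   | 68.7   
5  | motion | 71.6   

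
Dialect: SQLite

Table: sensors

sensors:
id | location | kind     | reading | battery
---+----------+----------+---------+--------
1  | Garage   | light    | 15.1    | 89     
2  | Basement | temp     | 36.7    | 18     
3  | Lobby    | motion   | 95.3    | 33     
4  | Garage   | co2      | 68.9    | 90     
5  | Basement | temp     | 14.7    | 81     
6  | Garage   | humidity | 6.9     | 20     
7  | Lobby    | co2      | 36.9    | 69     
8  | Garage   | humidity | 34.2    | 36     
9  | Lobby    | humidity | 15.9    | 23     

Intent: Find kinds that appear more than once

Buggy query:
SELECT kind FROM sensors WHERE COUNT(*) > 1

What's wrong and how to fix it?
Bug: COUNT(*) is an aggregate and cannot be used in WHERE

Fix: Group first, then use HAVING for the count condition

Corrected query:
SELECT kind FROM sensors GROUP BY kind HAVING COUNT(*) > 1

Result:
kind    
--------
co2     
humidity
temp    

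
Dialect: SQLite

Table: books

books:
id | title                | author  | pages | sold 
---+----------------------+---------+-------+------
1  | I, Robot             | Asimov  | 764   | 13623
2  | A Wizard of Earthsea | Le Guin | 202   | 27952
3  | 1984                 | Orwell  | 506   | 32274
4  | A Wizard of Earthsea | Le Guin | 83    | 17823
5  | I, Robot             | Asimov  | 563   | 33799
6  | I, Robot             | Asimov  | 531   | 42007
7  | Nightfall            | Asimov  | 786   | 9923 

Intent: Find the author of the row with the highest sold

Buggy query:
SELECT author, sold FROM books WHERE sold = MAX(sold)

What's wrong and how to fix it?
Bug: WHERE is evaluated per row; an aggregate over the whole table isn't defined there

Fix: Wrap MAX in a scalar subquery so WHERE compares against a single value

Corrected query:
SELECT author, sold FROM books WHERE sold = (SELECT MAX(sold) FROM books)

Result:
author | sold 
-------+------
Asimov | 42007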